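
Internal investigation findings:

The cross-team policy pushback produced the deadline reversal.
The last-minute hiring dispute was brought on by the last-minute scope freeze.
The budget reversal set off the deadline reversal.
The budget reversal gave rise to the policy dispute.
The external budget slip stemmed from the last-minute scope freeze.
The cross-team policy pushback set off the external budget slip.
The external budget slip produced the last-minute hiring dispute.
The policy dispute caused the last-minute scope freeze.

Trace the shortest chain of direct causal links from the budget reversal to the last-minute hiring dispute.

the budget reversal → the policy dispute
the policy dispute → the last-minute scope freeze
the last-minute scope freeze → the last-minute hiring dispute
Length: 3 steps.

the budget reversal → the policy dispute → the last-minute scope freeze → the last-minute hiring dispute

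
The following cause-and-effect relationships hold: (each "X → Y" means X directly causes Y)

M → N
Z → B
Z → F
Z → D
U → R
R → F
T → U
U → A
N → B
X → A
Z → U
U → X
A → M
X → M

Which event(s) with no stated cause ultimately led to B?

T, Z

Tracing upstream from B: B ← Z.
A separate upstream branch: B ← N ← M ← X ← U ← T.
Each of those chain origins has no stated cause.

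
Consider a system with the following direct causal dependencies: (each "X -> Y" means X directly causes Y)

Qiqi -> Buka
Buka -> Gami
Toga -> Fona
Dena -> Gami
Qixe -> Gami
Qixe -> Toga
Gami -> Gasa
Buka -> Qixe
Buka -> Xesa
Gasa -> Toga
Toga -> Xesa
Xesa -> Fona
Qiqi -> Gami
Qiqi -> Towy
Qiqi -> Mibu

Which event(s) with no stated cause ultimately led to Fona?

Tracing upstream from Fona: Fona ← Xesa ← Buka ← Qiqi.
A separate upstream branch: Fona ← Toga ← Gasa ← Gami ← Dena.
Each of those chain origins has no stated cause.

Dena, Qiqi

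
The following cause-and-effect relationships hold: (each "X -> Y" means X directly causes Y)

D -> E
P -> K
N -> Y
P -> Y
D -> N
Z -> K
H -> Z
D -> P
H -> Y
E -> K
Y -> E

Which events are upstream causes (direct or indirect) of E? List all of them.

Immediate causes of E: D, Y.
Further upstream: N, H, P.

D, H, N, P, Y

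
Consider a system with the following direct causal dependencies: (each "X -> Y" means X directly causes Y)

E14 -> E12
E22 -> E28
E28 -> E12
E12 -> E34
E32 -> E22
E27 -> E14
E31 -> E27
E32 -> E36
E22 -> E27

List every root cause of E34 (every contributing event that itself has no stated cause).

E31, E32

Tracing upstream from E34: E34 ← E12 ← E28 ← E22 ← E32.
A separate upstream branch: E34 ← E12 ← E14 ← E27 ← E31.
Each of those chain origins has no stated cause.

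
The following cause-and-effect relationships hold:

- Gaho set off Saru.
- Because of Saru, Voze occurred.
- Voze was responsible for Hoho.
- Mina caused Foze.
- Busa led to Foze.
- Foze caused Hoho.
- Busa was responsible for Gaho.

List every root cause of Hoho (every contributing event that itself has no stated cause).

Busa, Mina

Tracing upstream from Hoho: Hoho ← Foze ← Mina.
A separate upstream branch: Hoho ← Foze ← Busa.
Each of those chain origins has no stated cause.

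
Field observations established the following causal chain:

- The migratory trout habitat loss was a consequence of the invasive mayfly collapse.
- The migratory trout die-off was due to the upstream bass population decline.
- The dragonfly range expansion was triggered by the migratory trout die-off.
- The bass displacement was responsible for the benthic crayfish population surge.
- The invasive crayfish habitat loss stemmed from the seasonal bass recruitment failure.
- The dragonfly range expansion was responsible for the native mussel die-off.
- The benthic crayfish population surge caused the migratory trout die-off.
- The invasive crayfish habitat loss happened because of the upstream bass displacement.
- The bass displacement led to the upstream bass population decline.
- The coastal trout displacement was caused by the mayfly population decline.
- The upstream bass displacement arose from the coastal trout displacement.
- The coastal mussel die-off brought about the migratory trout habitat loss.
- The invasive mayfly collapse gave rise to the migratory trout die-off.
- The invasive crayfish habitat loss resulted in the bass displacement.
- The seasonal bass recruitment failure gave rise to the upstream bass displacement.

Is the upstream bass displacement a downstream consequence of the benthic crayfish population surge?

No

The benthic crayfish population surge leads to the migratory trout die-off, the dragonfly range expansion, the native mussel die-off; the upstream bass displacement is not among them.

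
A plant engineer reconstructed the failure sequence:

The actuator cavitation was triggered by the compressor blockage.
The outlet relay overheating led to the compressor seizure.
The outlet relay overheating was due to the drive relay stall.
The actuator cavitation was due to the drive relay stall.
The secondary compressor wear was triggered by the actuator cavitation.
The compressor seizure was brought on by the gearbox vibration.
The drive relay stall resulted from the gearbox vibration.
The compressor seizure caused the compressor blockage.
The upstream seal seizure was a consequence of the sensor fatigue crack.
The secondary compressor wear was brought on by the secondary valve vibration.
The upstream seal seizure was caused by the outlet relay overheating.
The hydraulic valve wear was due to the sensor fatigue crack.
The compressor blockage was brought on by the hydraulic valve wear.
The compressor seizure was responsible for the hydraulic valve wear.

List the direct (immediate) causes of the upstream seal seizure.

Upstream contributors include the gearbox vibration, the drive relay stall, but only the outlet relay overheating, the sensor fatigue crack feed directly into the upstream seal seizure.

the outlet relay overheating, the sensor fatigue crack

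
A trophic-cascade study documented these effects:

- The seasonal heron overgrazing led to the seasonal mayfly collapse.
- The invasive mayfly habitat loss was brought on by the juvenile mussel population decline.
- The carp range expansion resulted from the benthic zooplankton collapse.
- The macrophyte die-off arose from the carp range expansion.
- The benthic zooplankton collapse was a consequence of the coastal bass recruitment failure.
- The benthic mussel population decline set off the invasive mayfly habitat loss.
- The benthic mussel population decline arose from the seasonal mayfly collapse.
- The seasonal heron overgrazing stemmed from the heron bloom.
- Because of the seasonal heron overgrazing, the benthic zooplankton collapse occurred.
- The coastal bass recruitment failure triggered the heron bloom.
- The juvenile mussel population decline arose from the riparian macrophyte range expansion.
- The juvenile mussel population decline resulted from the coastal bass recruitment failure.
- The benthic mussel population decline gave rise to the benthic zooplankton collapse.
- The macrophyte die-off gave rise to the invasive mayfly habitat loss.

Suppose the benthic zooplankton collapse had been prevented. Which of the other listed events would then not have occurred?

Downstream of the benthic zooplankton collapse: the carp range expansion, the macrophyte die-off, the invasive mayfly habitat loss.
Of those, still caused via another path: the invasive mayfly habitat loss.
The remainder have no surviving cause.

the carp range expansion, the macrophyte die-off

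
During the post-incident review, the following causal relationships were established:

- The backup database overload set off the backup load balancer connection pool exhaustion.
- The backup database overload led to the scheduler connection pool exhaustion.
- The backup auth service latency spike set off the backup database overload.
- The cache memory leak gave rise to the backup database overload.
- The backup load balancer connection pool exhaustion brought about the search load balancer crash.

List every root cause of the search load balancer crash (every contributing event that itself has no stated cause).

Tracing upstream from the search load balancer crash: the search load balancer crash ← the backup load balancer connection pool exhaustion ← the backup database overload ← the backup auth service latency spike.
A separate upstream branch: the search load balancer crash ← the backup load balancer connection pool exhaustion ← the backup database overload ← the cache memory leak.
Each of those chain origins has no stated cause.

the backup auth service latency spike, the cache memory leak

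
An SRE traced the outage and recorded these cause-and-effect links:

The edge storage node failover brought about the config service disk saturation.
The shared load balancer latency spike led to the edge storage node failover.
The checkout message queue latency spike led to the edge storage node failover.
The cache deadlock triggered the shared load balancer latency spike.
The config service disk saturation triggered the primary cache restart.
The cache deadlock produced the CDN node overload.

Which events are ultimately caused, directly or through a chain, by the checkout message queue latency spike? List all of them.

Direct effects: the edge storage node failover.
2 steps out: the config service disk saturation.
3 steps out: the primary cache restart.
Not reachable from it: the cache deadlock, the shared load balancer latency spike, the CDN node overload.

the config service disk saturation, the edge storage node failover, the primary cache restart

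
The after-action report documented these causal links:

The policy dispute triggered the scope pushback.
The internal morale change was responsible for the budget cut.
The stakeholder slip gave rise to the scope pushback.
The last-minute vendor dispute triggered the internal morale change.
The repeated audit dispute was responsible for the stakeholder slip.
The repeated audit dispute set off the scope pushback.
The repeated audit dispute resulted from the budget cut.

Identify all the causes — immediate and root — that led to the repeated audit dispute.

Immediate cause of the repeated audit dispute: the budget cut.
Further upstream: the last-minute vendor dispute, the internal morale change.

the budget cut, the internal morale change, the last-minute vendor dispute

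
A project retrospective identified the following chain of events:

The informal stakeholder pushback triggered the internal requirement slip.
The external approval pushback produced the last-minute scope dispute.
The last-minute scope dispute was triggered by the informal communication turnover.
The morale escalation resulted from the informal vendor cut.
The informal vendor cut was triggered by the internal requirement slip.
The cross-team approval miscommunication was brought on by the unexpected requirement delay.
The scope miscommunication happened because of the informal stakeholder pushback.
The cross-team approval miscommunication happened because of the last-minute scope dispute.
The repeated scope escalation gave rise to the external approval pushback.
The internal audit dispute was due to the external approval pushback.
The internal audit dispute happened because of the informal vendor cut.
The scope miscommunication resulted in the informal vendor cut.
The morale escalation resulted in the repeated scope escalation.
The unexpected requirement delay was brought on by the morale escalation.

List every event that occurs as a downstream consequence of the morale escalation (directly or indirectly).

the cross-team approval miscommunication, the external approval pushback, the internal audit dispute, the last-minute scope dispute, the repeated scope escalation, the unexpected requirement delay

Direct effects: the repeated scope escalation, the unexpected requirement delay.
2 steps out: the external approval pushback, the cross-team approval miscommunication.
3 steps out: the last-minute scope dispute, the internal audit dispute.
Not reachable from it: the informal stakeholder pushback, the scope miscommunication, the internal requirement slip, the informal vendor cut, the informal communication turnover.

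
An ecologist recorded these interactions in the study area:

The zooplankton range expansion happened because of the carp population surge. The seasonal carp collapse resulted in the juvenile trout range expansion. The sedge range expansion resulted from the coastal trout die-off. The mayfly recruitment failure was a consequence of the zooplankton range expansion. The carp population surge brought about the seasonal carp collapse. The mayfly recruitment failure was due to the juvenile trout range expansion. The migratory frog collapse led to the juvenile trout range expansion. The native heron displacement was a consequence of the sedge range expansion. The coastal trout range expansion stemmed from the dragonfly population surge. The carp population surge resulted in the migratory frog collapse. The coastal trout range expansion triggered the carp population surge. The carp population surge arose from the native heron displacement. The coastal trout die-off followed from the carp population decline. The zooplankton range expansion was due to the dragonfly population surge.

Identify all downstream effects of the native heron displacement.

Direct effects: the carp population surge.
2 steps out: the seasonal carp collapse, the migratory frog collapse, the zooplankton range expansion.
3 steps out: the juvenile trout range expansion, the mayfly recruitment failure.
Not reachable from it: the carp population decline, the dragonfly population surge, the coastal trout die-off, the coastal trout range expansion, the sedge range expansion.

the carp population surge, the juvenile trout range expansion, the mayfly recruitment failure, the migratory frog collapse, the seasonal carp collapse, the zooplankton range expansion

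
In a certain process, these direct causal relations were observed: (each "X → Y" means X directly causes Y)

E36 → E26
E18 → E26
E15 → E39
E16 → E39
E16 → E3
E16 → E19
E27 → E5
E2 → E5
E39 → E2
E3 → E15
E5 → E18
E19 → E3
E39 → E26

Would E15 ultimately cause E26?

There is a causal chain: E15 → E39 → E26.

Yes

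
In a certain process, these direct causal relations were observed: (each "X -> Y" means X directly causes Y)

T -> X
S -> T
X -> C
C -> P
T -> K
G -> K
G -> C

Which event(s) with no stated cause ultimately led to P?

Tracing upstream from P: P ← C ← X ← T ← S.
A separate upstream branch: P ← C ← G.
Each of those chain origins has no stated cause.

G, S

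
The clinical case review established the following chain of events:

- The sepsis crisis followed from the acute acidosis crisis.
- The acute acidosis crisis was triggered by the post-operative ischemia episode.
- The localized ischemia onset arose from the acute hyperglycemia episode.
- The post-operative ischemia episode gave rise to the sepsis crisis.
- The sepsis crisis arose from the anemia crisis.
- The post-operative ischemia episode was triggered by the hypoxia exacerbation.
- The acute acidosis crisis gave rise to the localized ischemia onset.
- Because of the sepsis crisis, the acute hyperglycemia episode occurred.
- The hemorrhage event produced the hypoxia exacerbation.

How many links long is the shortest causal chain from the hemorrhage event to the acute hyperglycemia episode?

Shortest chain: the hemorrhage event → the hypoxia exacerbation → the post-operative ischemia episode → the sepsis crisis → the acute hyperglycemia episode.

4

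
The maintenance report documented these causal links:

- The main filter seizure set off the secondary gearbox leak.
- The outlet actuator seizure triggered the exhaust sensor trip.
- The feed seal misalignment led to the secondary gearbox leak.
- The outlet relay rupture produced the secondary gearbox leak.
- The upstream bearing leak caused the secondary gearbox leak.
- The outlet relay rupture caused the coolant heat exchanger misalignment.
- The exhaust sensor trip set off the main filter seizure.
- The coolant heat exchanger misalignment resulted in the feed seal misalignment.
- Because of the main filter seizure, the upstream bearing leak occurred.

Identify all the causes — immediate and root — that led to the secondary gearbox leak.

Immediate causes of the secondary gearbox leak: the outlet relay rupture, the feed seal misalignment, the main filter seizure, the upstream bearing leak.
Further upstream: the coolant heat exchanger misalignment, the outlet actuator seizure, the exhaust sensor trip.

the coolant heat exchanger misalignment, the exhaust sensor trip, the feed seal misalignment, the main filter seizure, the outlet actuator seizure, the outlet relay rupture, the upstream bearing leak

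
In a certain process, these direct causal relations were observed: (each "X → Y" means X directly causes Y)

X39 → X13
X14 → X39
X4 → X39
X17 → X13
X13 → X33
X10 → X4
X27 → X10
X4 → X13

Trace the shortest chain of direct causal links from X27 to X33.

X27 → X10 → X4 → X13 → X33

X27 → X10
X10 → X4
X4 → X13
X13 → X33
Length: 4 steps.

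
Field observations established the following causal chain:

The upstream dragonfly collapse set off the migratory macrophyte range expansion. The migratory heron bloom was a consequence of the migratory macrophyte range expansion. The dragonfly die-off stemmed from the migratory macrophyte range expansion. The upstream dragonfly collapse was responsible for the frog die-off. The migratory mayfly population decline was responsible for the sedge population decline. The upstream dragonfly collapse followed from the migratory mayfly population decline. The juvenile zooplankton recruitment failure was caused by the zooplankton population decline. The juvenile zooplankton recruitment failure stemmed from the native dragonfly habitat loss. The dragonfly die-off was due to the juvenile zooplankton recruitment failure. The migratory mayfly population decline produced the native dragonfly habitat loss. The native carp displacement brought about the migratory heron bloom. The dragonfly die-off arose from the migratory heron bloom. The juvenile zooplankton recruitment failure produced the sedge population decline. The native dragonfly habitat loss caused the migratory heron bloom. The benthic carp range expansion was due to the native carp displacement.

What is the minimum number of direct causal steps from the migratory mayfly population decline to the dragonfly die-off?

Shortest chain: the migratory mayfly population decline → the upstream dragonfly collapse → the migratory macrophyte range expansion → the dragonfly die-off.

3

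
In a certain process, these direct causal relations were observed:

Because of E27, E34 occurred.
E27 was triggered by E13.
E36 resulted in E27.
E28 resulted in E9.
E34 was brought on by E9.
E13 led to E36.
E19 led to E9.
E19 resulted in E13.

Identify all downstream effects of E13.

Direct effects: E36, E27.
2 steps out: E34.
Not reachable from it: E19, E9, E28.

E27, E34, E36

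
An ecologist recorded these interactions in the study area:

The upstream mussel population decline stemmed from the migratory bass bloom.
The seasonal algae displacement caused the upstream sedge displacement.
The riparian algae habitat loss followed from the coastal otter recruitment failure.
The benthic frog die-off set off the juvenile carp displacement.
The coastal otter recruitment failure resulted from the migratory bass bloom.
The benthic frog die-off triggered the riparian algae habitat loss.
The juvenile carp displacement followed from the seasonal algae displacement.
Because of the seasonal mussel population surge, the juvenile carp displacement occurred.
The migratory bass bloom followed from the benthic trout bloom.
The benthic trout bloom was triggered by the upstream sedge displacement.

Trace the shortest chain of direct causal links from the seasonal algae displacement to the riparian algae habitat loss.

the seasonal algae displacement → the upstream sedge displacement
the upstream sedge displacement → the benthic trout bloom
the benthic trout bloom → the migratory bass bloom
the migratory bass bloom → the coastal otter recruitment failure
the coastal otter recruitment failure → the riparian algae habitat loss
Length: 5 steps.

the seasonal algae displacement → the upstream sedge displacement → the benthic trout bloom → the migratory bass bloom → the coastal otter recruitment failure → the riparian algae habitat loss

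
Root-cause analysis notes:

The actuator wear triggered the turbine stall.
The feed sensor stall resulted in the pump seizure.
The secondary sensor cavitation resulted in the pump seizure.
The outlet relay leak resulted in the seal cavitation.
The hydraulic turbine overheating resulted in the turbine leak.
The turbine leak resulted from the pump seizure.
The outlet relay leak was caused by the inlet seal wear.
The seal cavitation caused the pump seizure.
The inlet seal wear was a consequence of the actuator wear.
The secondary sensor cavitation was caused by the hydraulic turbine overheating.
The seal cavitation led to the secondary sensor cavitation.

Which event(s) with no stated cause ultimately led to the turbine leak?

Tracing upstream from the turbine leak: the turbine leak ← the pump seizure ← the seal cavitation ← the outlet relay leak ← the inlet seal wear ← the actuator wear.
A separate upstream branch: the turbine leak ← the pump seizure ← the feed sensor stall.
A separate upstream branch: the turbine leak ← the hydraulic turbine overheating.
Each of those chain origins has no stated cause.

the actuator wear, the feed sensor stall, the hydraulic turbine overheating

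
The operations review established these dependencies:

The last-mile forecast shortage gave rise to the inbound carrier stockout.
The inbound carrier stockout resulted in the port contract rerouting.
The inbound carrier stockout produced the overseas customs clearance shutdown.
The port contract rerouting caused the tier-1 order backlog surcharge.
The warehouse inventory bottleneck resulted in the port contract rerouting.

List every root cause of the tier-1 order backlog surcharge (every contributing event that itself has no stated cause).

Tracing upstream from the tier-1 order backlog surcharge: the tier-1 order backlog surcharge ← the port contract rerouting ← the inbound carrier stockout ← the last-mile forecast shortage.
A separate upstream branch: the tier-1 order backlog surcharge ← the port contract rerouting ← the warehouse inventory bottleneck.
Each of those chain origins has no stated cause.

the last-mile forecast shortage, the warehouse inventory bottleneck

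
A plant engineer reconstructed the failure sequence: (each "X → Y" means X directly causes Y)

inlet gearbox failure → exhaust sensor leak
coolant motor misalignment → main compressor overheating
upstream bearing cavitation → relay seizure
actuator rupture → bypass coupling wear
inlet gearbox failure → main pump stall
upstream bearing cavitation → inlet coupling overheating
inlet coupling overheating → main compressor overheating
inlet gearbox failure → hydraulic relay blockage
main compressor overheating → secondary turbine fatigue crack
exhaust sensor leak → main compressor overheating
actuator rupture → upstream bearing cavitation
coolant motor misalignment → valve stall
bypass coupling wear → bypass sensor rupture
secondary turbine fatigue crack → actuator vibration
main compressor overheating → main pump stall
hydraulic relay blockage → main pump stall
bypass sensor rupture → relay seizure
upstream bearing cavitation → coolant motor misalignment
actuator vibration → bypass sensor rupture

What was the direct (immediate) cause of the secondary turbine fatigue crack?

the main compressor overheating

Upstream contributors include the inlet gearbox failure, the actuator rupture, the upstream bearing cavitation, the exhaust sensor leak, the inlet coupling overheating, the coolant motor misalignment, but only the main compressor overheating feeds directly into the secondary turbine fatigue crack.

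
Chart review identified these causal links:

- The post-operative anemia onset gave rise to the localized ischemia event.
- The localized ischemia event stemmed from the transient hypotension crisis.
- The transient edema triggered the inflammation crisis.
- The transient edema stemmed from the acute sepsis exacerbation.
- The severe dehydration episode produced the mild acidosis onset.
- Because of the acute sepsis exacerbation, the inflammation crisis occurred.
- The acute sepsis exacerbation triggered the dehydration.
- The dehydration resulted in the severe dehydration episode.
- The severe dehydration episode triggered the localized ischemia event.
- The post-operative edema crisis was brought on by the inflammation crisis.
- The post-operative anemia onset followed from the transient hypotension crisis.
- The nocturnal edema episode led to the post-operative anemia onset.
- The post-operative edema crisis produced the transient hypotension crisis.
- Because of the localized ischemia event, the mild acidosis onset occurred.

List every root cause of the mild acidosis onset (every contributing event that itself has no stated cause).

Tracing upstream from the mild acidosis onset: the mild acidosis onset ← the severe dehydration episode ← the dehydration ← the acute sepsis exacerbation.
A separate upstream branch: the mild acidosis onset ← the localized ischemia event ← the post-operative anemia onset ← the nocturnal edema episode.
Each of those chain origins has no stated cause.

the acute sepsis exacerbation, the nocturnal edema episode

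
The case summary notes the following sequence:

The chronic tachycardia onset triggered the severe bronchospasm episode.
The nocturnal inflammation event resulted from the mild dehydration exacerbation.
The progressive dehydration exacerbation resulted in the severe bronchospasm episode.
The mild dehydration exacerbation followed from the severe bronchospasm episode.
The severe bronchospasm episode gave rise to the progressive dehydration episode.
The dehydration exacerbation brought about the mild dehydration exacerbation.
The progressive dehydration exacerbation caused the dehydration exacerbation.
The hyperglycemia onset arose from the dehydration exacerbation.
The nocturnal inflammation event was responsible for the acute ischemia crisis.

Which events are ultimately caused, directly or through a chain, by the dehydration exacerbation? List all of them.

the acute ischemia crisis, the hyperglycemia onset, the mild dehydration exacerbation, the nocturnal inflammation event

Direct effects: the hyperglycemia onset, the mild dehydration exacerbation.
2 steps out: the nocturnal inflammation event.
3 steps out: the acute ischemia crisis.
Not reachable from it: the progressive dehydration exacerbation, the severe bronchospasm episode, the progressive dehydration episode, the chronic tachycardia onset.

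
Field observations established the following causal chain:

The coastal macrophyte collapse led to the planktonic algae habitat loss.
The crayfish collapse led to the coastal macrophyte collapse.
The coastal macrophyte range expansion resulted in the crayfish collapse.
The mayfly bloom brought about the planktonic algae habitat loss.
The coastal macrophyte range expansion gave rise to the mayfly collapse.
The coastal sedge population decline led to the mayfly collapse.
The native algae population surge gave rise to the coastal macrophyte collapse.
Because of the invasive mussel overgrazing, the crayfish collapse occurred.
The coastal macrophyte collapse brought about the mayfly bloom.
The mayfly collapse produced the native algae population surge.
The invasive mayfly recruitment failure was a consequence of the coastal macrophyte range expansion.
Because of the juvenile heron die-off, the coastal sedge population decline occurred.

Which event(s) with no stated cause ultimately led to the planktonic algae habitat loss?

the coastal macrophyte range expansion, the invasive mussel overgrazing, the juvenile heron die-off

Tracing upstream from the planktonic algae habitat loss: the planktonic algae habitat loss ← the coastal macrophyte collapse ← the crayfish collapse ← the coastal macrophyte range expansion.
A separate upstream branch: the planktonic algae habitat loss ← the coastal macrophyte collapse ← the native algae population surge ← the mayfly collapse ← the coastal sedge population decline ← the juvenile heron die-off.
A separate upstream branch: the planktonic algae habitat loss ← the coastal macrophyte collapse ← the crayfish collapse ← the invasive mussel overgrazing.
Each of those chain origins has no stated cause.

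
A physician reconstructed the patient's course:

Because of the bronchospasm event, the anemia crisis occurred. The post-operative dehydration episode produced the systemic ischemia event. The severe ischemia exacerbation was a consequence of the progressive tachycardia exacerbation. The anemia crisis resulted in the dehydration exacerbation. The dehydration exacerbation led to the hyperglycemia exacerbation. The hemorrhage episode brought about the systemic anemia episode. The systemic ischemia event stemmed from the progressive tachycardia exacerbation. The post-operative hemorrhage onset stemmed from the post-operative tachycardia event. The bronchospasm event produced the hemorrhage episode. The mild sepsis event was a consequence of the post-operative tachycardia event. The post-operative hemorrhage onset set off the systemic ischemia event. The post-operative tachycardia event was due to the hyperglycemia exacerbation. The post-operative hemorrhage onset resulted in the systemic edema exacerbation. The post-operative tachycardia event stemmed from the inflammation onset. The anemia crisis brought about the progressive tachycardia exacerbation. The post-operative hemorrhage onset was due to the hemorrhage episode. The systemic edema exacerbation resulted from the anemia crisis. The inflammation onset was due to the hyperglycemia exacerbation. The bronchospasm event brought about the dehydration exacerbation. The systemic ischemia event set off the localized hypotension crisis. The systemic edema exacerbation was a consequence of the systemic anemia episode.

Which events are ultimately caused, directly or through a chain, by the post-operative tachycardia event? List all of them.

Direct effects: the post-operative hemorrhage onset, the mild sepsis event.
2 steps out: the systemic ischemia event, the systemic edema exacerbation.
3 steps out: the localized hypotension crisis.
Not reachable from it: the bronchospasm event, the post-operative dehydration episode, the hemorrhage episode, the anemia crisis, the dehydration exacerbation, the progressive tachycardia exacerbation, the hyperglycemia exacerbation, the severe ischemia exacerbation, the inflammation onset, the systemic anemia episode.

the localized hypotension crisis, the mild sepsis event, the post-operative hemorrhage onset, the systemic edema exacerbation, the systemic ischemia event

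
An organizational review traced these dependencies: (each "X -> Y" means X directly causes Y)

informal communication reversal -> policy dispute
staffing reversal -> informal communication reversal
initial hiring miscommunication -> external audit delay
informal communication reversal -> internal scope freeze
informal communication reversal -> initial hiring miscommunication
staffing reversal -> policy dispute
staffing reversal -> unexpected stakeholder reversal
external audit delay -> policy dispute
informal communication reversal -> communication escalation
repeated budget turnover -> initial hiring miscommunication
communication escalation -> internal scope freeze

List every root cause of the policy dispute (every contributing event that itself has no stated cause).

Tracing upstream from the policy dispute: the policy dispute ← the staffing reversal.
A separate upstream branch: the policy dispute ← the external audit delay ← the initial hiring miscommunication ← the repeated budget turnover.
Each of those chain origins has no stated cause.

the repeated budget turnover, the staffing reversal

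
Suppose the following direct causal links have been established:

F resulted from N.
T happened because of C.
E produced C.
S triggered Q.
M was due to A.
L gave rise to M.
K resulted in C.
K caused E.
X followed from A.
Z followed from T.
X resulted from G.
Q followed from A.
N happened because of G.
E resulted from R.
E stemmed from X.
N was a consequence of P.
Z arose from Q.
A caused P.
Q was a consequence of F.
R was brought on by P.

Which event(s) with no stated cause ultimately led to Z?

A, G, K, S

Tracing upstream from Z: Z ← Q ← A.
A separate upstream branch: Z ← Q ← F ← N ← G.
A separate upstream branch: Z ← T ← C ← K.
A separate upstream branch: Z ← Q ← S.
Each of those chain origins has no stated cause.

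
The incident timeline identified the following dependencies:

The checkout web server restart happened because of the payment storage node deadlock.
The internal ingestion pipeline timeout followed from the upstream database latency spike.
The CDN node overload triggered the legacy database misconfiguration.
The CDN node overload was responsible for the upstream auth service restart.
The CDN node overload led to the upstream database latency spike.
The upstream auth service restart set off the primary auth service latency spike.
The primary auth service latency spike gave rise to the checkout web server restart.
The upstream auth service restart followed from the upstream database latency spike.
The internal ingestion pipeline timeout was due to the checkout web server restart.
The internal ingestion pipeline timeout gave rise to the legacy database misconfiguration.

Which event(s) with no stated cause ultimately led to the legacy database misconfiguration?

the CDN node overload, the payment storage node deadlock

Tracing upstream from the legacy database misconfiguration: the legacy database misconfiguration ← the CDN node overload.
A separate upstream branch: the legacy database misconfiguration ← the internal ingestion pipeline timeout ← the checkout web server restart ← the payment storage node deadlock.
Each of those chain origins has no stated cause.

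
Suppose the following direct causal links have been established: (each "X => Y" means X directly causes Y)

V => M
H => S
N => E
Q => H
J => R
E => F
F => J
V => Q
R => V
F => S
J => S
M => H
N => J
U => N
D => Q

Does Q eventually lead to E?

Q leads to H, S; E is not among them.

No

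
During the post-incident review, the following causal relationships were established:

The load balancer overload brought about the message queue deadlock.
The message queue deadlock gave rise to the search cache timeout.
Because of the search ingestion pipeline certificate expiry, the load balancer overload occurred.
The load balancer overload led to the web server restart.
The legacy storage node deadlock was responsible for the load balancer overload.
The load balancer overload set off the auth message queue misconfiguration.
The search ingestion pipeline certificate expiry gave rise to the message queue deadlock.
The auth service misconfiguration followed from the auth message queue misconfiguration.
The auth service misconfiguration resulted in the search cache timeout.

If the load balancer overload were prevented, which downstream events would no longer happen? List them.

the auth message queue misconfiguration, the auth service misconfiguration, the web server restart

Downstream of the load balancer overload: the auth message queue misconfiguration, the web server restart, the auth service misconfiguration, the message queue deadlock, the search cache timeout.
Of those, still caused via another path: the message queue deadlock, the search cache timeout.
The remainder have no surviving cause.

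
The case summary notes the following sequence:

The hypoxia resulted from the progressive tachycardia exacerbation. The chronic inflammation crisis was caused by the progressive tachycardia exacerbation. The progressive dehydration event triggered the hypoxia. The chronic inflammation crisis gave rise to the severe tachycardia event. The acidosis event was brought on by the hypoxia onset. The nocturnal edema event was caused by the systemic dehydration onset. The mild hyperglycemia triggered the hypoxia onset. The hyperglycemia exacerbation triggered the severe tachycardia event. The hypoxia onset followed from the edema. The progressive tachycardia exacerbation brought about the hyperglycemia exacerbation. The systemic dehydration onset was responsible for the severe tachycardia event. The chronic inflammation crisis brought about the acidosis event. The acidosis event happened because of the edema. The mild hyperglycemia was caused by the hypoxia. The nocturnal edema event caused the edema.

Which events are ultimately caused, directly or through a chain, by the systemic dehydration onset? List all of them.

the acidosis event, the edema, the hypoxia onset, the nocturnal edema event, the severe tachycardia event

Direct effects: the nocturnal edema event, the severe tachycardia event.
2 steps out: the edema.
3 steps out: the hypoxia onset, the acidosis event.
Not reachable from it: the progressive tachycardia exacerbation, the hyperglycemia exacerbation, the progressive dehydration event, the hypoxia, the chronic inflammation crisis, the mild hyperglycemia.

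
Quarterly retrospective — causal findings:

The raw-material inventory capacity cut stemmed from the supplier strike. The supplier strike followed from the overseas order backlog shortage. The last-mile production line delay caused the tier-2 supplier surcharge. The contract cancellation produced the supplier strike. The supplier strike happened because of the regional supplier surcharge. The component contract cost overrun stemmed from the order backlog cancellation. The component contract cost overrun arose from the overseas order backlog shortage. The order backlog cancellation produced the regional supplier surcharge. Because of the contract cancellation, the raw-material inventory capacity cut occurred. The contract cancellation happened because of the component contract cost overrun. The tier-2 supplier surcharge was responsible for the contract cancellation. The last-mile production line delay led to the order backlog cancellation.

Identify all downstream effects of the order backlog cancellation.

Direct effects: the component contract cost overrun, the regional supplier surcharge.
2 steps out: the contract cancellation, the supplier strike.
3 steps out: the raw-material inventory capacity cut.
Not reachable from it: the last-mile production line delay, the tier-2 supplier surcharge, the overseas order backlog shortage.

the component contract cost overrun, the contract cancellation, the raw-material inventory capacity cut, the regional supplier surcharge, the supplier strike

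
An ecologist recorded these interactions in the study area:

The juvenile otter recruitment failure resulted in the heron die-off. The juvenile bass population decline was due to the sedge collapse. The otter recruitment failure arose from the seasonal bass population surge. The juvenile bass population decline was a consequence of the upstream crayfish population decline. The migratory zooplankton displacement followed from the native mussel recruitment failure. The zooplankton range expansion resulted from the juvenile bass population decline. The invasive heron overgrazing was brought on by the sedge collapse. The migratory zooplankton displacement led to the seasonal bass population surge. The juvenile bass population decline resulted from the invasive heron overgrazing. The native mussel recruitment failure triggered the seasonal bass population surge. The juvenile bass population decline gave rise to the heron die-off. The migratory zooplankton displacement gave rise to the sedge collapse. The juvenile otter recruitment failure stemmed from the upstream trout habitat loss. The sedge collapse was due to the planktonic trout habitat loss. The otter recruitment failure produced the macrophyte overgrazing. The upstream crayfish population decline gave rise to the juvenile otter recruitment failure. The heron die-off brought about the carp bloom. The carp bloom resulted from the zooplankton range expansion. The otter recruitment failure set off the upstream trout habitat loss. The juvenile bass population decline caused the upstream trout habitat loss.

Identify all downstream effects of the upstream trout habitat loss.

Direct effects: the juvenile otter recruitment failure.
2 steps out: the heron die-off.
3 steps out: the carp bloom.
Not reachable from it: the planktonic trout habitat loss, the native mussel recruitment failure, the migratory zooplankton displacement, the sedge collapse, the invasive heron overgrazing, the seasonal bass population surge, the upstream crayfish population decline, the otter recruitment failure, the macrophyte overgrazing, the juvenile bass population decline, the zooplankton range expansion.

the carp bloom, the heron die-off, the juvenile otter recruitment failure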